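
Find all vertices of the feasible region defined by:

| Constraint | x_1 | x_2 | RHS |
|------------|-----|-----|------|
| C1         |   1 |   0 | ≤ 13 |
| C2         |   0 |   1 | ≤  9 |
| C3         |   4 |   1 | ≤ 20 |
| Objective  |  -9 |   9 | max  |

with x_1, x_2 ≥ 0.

(0, 0), (5, 0), (2.75, 9), (0, 9)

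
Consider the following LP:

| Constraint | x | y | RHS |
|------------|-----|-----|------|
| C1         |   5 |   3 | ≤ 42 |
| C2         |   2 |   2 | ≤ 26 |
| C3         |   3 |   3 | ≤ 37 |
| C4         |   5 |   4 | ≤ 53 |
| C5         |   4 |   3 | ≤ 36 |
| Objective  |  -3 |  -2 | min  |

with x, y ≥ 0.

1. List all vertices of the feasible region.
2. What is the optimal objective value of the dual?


1. (0, 0), (8.4, 0), (6, 4), (0, 12)
2. -26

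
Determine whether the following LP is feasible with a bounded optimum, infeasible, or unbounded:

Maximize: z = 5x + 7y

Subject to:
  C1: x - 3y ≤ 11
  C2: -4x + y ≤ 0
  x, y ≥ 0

Unbounded (objective can increase without bound)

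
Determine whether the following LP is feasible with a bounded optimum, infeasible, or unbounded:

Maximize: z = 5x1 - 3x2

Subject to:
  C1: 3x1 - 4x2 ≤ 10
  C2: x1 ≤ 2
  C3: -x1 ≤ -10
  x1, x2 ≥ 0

Infeasible (no feasible solution exists)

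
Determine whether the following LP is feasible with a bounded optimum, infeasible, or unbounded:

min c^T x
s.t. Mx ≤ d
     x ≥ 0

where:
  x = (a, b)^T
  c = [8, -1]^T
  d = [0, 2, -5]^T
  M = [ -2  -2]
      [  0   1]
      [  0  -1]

Infeasible (no feasible solution exists)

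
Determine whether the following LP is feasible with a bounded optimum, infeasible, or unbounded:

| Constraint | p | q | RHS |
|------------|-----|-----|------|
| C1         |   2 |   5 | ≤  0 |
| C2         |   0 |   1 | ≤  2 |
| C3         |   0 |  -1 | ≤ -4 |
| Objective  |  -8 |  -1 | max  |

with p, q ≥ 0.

Infeasible (no feasible solution exists)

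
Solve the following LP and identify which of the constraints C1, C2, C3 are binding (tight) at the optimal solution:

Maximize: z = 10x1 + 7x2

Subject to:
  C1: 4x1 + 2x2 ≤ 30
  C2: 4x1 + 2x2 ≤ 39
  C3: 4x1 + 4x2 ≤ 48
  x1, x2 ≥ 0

At x1 = 3, x2 = 9, compute slack b - a·x for each constraint:
  C1: 30 − 30 = 0  (binding)
  C2: 39 − 30 = 9  (slack)
  C3: 48 − 48 = 0  (binding)

Optimal: x1 = 3, x2 = 9
Binding: C1, C3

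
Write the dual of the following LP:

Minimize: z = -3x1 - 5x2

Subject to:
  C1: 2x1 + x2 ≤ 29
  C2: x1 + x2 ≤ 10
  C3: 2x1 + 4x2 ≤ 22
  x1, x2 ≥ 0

Primal min cᵀx s.t. Ax ≤ b, x ≥ 0  →  Dual max −bᵀy s.t. Aᵀy ≥ −c, y ≥ 0.

Maximize: z = -29y1 - 10y2 - 22y3

Subject to:
  2y1 + y2 + 2y3 ≥ 3
  y1 + y2 + 4y3 ≥ 5
  y1, y2, y3 ≥ 0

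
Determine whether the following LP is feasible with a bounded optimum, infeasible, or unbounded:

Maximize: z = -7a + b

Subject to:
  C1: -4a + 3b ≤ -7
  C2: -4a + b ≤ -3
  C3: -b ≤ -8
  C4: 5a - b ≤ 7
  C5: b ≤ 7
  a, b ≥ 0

Infeasible (no feasible solution exists)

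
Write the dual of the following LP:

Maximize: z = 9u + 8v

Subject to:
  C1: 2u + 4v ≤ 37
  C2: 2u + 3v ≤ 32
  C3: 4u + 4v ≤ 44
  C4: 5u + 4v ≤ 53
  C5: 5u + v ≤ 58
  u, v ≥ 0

Primal max cᵀx s.t. Ax ≤ b, x ≥ 0  →  Dual min bᵀy s.t. Aᵀy ≥ c, y ≥ 0.

Minimize: z = 37y1 + 32y2 + 44y3 + 53y4 + 58y5

Subject to:
  2y1 + 2y2 + 4y3 + 5y4 + 5y5 ≥ 9
  4y1 + 3y2 + 4y3 + 4y4 + y5 ≥ 8
  y1, y2, y3, y4, y5 ≥ 0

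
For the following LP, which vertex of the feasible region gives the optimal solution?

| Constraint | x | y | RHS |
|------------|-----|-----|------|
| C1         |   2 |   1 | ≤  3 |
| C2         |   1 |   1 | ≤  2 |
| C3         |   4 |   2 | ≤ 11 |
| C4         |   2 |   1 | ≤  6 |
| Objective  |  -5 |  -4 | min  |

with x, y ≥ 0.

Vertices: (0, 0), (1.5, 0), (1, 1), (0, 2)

Evaluate the objective at each vertex of the feasible region:
  z(0, 0) = 0
  z(1.5, 0) = -7.5
  z(1, 1) = -9  ←
  z(0, 2) = -8
The minimum is at x = 1, y = 1.

(1, 1)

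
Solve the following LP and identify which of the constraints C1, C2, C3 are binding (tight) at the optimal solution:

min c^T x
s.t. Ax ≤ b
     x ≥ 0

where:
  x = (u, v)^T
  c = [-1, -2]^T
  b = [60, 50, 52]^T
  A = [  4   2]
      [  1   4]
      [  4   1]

At u = 10, v = 10, compute slack b - a·x for each constraint:
  C1: 60 − 60 = 0  (binding)
  C2: 50 − 50 = 0  (binding)
  C3: 52 − 50 = 2  (slack)

Optimal: u = 10, v = 10
Binding: C1, C2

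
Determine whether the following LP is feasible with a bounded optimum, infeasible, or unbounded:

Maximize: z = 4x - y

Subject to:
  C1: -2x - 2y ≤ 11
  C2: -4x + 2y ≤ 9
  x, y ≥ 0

Unbounded (objective can increase without bound)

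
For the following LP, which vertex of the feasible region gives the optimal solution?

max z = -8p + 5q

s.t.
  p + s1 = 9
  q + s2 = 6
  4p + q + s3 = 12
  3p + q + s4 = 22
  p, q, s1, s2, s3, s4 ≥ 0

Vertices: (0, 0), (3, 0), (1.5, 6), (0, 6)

Evaluate the objective at each vertex of the feasible region:
  z(0, 0) = 0
  z(3, 0) = -24
  z(1.5, 6) = 18
  z(0, 6) = 30  ←
The maximum is at p = 0, q = 6.

(0, 6)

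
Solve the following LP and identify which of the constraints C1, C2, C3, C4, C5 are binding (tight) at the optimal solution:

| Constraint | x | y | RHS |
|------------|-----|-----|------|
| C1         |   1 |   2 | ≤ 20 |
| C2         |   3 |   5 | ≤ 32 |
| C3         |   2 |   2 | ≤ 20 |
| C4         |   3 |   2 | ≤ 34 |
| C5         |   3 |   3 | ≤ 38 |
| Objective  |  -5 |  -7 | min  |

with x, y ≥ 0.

At x = 9, y = 1, compute slack b - a·x for each constraint:
  C1: 20 − 11 = 9  (slack)
  C2: 32 − 32 = 0  (binding)
  C3: 20 − 20 = 0  (binding)
  C4: 34 − 29 = 5  (slack)
  C5: 38 − 30 = 8  (slack)

Optimal: x = 9, y = 1
Binding: C2, C3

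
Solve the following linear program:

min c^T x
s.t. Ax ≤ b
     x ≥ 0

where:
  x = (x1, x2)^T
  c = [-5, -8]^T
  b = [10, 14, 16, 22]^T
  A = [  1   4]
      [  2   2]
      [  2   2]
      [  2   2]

Evaluate the objective at each vertex of the feasible region:
  z(0, 0) = 0
  z(7, 0) = -35
  z(6, 1) = -38  ←
  z(0, 2.5) = -20
The minimum is at x1 = 6, x2 = 1.

x1 = 6, x2 = 1, z = -38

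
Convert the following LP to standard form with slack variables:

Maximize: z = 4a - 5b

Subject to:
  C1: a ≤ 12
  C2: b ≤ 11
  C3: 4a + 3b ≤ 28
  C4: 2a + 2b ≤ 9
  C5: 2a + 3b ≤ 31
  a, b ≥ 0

max z = 4a - 5b

s.t.
  a + s1 = 12
  b + s2 = 11
  4a + 3b + s3 = 28
  2a + 2b + s4 = 9
  2a + 3b + s5 = 31
  a, b, s1, s2, s3, s4, s5 ≥ 0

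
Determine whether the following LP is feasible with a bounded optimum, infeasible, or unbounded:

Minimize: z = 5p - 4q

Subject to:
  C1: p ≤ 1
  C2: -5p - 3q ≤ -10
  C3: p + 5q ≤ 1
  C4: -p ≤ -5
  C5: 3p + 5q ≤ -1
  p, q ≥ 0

Infeasible (no feasible solution exists)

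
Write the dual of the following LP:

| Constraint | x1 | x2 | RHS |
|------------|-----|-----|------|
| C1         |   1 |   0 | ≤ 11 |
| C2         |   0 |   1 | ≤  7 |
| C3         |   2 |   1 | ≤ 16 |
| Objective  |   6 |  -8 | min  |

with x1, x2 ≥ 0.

Primal min cᵀx s.t. Ax ≤ b, x ≥ 0  →  Dual max −bᵀy s.t. Aᵀy ≥ −c, y ≥ 0.

Maximize: z = -11y1 - 7y2 - 16y3

Subject to:
  y1 + 2y3 ≥ -6
  y2 + y3 ≥ 8
  y1, y2, y3 ≥ 0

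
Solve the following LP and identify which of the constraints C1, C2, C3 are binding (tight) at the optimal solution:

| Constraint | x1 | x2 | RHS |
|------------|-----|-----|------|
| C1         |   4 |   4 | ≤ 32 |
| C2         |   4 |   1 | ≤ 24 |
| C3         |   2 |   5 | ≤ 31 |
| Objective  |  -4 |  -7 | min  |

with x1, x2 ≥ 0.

At x1 = 3, x2 = 5, compute slack b - a·x for each constraint:
  C1: 32 − 32 = 0  (binding)
  C2: 24 − 17 = 7  (slack)
  C3: 31 − 31 = 0  (binding)

Optimal: x1 = 3, x2 = 5
Binding: C1, C3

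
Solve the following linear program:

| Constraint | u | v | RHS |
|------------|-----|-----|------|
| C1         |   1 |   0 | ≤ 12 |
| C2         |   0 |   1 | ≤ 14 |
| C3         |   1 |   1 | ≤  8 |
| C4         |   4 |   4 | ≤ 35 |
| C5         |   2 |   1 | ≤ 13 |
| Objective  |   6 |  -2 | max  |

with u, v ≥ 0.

Evaluate the objective at each vertex of the feasible region:
  z(0, 0) = 0
  z(6.5, 0) = 39  ←
  z(5, 3) = 24
  z(0, 8) = -16
The maximum is at u = 6.5, v = 0.

u = 6.5, v = 0, z = 39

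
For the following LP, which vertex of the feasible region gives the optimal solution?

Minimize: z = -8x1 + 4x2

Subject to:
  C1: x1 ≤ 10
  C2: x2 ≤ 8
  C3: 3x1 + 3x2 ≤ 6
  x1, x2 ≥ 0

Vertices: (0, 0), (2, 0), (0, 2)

Evaluate the objective at each vertex of the feasible region:
  z(0, 0) = 0
  z(2, 0) = -16  ←
  z(0, 2) = 8
The minimum is at x1 = 2, x2 = 0.

(2, 0)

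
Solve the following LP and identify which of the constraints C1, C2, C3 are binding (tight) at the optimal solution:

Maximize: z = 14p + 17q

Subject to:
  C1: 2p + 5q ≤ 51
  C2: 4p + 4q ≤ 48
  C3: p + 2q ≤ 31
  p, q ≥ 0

At p = 3, q = 9, compute slack b - a·x for each constraint:
  C1: 51 − 51 = 0  (binding)
  C2: 48 − 48 = 0  (binding)
  C3: 31 − 21 = 10  (slack)

Optimal: p = 3, q = 9
Binding: C1, C2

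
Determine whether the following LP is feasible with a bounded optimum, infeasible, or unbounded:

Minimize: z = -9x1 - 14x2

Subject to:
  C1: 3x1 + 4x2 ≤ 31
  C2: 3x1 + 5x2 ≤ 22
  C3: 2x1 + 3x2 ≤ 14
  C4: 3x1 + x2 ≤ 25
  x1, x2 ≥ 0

Feasible with a bounded optimal solution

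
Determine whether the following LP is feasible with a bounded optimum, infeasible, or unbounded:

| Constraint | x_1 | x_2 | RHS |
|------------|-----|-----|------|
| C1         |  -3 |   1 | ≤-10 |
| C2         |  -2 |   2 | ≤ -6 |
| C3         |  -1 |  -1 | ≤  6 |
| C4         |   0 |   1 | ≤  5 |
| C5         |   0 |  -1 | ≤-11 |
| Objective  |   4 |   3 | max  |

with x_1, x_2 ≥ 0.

Infeasible (no feasible solution exists)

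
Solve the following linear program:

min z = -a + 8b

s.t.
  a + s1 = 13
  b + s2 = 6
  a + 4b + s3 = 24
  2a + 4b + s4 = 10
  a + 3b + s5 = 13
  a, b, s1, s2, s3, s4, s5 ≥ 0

Evaluate the objective at each vertex of the feasible region:
  z(0, 0) = 0
  z(5, 0) = -5  ←
  z(0, 2.5) = 20
The minimum is at a = 5, b = 0.

a = 5, b = 0, z = -5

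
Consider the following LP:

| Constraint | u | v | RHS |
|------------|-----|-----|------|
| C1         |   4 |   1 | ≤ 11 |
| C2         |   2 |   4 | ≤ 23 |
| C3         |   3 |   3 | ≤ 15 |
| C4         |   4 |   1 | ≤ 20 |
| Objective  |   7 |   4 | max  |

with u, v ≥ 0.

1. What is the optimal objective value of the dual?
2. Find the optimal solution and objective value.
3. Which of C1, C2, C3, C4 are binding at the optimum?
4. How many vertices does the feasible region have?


1. 26
2. u = 2, v = 3, z = 26
3. C1, C3
4. 4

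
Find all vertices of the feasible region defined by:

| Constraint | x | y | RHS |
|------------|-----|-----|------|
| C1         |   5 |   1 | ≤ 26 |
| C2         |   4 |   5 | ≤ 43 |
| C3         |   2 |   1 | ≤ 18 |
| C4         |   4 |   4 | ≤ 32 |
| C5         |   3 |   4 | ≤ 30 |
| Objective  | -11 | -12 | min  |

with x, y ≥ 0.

(0, 0), (5.2, 0), (4.5, 3.5), (2, 6), (0, 7.5)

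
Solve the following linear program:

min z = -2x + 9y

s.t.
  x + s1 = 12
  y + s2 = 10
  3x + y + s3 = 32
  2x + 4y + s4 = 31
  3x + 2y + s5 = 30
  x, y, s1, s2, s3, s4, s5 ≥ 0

Evaluate the objective at each vertex of the feasible region:
  z(0, 0) = 0
  z(10, 0) = -20  ←
  z(7.25, 4.125) = 22.62
  z(0, 7.75) = 69.75
The minimum is at x = 10, y = 0.

x = 10, y = 0, z = -20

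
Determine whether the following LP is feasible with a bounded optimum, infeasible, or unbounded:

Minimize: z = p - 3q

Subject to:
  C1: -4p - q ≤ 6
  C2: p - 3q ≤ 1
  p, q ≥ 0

Unbounded (objective can decrease without bound)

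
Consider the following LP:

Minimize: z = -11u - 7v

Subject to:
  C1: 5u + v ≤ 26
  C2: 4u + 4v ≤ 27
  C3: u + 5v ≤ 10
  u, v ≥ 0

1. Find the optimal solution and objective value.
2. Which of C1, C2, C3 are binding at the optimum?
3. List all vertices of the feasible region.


1. u = 5, v = 1, z = -62
2. C1, C3
3. (0, 0), (5.2, 0), (5, 1), (0, 2)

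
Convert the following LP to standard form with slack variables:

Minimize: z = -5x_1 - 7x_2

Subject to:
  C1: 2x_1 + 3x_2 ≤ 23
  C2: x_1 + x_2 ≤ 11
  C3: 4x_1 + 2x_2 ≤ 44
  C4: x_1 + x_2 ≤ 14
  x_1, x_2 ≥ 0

min z = -5x_1 - 7x_2

s.t.
  2x_1 + 3x_2 + s1 = 23
  x_1 + x_2 + s2 = 11
  4x_1 + 2x_2 + s3 = 44
  x_1 + x_2 + s4 = 14
  x_1, x_2, s1, s2, s3, s4 ≥ 0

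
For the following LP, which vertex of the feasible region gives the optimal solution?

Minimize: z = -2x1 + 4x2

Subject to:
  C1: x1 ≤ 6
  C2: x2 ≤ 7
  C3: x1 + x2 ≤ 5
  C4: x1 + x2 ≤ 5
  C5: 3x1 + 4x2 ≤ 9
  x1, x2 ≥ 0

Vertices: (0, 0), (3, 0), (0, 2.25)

Evaluate the objective at each vertex of the feasible region:
  z(0, 0) = 0
  z(3, 0) = -6  ←
  z(0, 2.25) = 9
The minimum is at x1 = 3, x2 = 0.

(3, 0)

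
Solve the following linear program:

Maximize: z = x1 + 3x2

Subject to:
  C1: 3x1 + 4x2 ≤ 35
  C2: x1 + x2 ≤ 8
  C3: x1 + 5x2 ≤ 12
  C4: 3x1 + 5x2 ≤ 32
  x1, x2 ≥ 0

Evaluate the objective at each vertex of the feasible region:
  z(0, 0) = 0
  z(8, 0) = 8
  z(7, 1) = 10  ←
  z(0, 2.4) = 7.2
The maximum is at x1 = 7, x2 = 1.

x1 = 7, x2 = 1, z = 10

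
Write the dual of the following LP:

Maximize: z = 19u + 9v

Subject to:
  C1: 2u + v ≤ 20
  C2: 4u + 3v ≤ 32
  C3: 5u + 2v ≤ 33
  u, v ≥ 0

Primal max cᵀx s.t. Ax ≤ b, x ≥ 0  →  Dual min bᵀy s.t. Aᵀy ≥ c, y ≥ 0.

Minimize: z = 20y1 + 32y2 + 33y3

Subject to:
  2y1 + 4y2 + 5y3 ≥ 19
  y1 + 3y2 + 2y3 ≥ 9
  y1, y2, y3 ≥ 0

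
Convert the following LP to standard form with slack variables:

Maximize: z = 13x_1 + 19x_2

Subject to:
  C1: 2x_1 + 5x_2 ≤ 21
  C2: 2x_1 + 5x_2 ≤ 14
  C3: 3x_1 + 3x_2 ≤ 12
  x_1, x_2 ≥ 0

max z = 13x_1 + 19x_2

s.t.
  2x_1 + 5x_2 + s1 = 21
  2x_1 + 5x_2 + s2 = 14
  3x_1 + 3x_2 + s3 = 12
  x_1, x_2, s1, s2, s3 ≥ 0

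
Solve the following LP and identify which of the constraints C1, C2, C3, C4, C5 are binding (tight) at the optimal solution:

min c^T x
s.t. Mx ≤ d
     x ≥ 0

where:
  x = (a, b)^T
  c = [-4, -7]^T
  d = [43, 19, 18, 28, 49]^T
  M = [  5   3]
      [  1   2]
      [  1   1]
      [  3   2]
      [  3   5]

At a = 3, b = 8, compute slack b - a·x for each constraint:
  C1: 43 − 39 = 4  (slack)
  C2: 19 − 19 = 0  (binding)
  C3: 18 − 11 = 7  (slack)
  C4: 28 − 25 = 3  (slack)
  C5: 49 − 49 = 0  (binding)

Optimal: a = 3, b = 8
Binding: C2, C5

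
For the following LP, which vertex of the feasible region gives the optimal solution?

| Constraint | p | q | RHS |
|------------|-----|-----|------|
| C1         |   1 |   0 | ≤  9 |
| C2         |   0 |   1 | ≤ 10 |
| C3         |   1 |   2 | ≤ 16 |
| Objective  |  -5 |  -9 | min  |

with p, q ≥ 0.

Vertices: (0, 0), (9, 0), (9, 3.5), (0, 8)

Evaluate the objective at each vertex of the feasible region:
  z(0, 0) = 0
  z(9, 0) = -45
  z(9, 3.5) = -76.5  ←
  z(0, 8) = -72
The minimum is at p = 9, q = 3.5.

(9, 3.5)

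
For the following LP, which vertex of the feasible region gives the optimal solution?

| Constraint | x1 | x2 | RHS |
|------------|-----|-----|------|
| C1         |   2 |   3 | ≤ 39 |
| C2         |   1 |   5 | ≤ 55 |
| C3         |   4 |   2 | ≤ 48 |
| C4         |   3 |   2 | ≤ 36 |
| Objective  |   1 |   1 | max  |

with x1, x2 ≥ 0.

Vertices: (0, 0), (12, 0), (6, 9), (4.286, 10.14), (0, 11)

Evaluate the objective at each vertex of the feasible region:
  z(0, 0) = 0
  z(12, 0) = 12
  z(6, 9) = 15  ←
  z(4.286, 10.14) = 14.43
  z(0, 11) = 11
The maximum is at x1 = 6, x2 = 9.

(6, 9)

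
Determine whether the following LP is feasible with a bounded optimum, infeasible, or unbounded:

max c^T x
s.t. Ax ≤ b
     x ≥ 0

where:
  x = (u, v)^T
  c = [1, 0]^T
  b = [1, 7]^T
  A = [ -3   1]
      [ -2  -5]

Unbounded (objective can increase without bound)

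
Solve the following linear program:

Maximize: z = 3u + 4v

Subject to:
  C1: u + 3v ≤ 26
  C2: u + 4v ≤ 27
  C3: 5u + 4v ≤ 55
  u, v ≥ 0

Evaluate the objective at each vertex of the feasible region:
  z(0, 0) = 0
  z(11, 0) = 33
  z(7, 5) = 41  ←
  z(0, 6.75) = 27
The maximum is at u = 7, v = 5.

u = 7, v = 5, z = 41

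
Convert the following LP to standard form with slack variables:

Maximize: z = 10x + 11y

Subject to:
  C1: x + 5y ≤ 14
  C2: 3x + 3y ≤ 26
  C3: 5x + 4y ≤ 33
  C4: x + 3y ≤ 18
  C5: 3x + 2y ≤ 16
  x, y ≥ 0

max z = 10x + 11y

s.t.
  x + 5y + s1 = 14
  3x + 3y + s2 = 26
  5x + 4y + s3 = 33
  x + 3y + s4 = 18
  3x + 2y + s5 = 16
  x, y, s1, s2, s3, s4, s5 ≥ 0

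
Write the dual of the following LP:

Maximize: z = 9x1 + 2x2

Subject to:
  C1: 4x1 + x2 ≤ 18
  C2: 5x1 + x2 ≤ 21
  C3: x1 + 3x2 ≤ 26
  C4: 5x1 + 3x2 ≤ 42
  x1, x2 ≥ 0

Primal max cᵀx s.t. Ax ≤ b, x ≥ 0  →  Dual min bᵀy s.t. Aᵀy ≥ c, y ≥ 0.

Minimize: z = 18y1 + 21y2 + 26y3 + 42y4

Subject to:
  4y1 + 5y2 + y3 + 5y4 ≥ 9
  y1 + y2 + 3y3 + 3y4 ≥ 2
  y1, y2, y3, y4 ≥ 0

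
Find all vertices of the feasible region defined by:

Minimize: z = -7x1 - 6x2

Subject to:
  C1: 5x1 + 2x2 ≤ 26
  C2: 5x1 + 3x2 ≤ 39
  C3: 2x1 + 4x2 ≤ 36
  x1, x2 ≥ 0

(0, 0), (5.2, 0), (2, 8), (0, 9)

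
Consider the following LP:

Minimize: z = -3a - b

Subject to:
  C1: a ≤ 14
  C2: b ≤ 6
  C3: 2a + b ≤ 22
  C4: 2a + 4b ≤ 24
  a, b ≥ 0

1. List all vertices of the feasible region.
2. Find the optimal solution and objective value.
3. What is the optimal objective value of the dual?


1. (0, 0), (11, 0), (10.67, 0.6667), (0, 6)
2. a = 11, b = 0, z = -33
3. -33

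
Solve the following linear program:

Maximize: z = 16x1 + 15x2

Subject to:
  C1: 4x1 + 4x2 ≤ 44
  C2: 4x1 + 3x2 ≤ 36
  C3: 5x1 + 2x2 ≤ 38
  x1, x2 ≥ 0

Evaluate the objective at each vertex of the feasible region:
  z(0, 0) = 0
  z(7.6, 0) = 121.6
  z(6, 4) = 156
  z(3, 8) = 168  ←
  z(0, 11) = 165
The maximum is at x1 = 3, x2 = 8.

x1 = 3, x2 = 8, z = 168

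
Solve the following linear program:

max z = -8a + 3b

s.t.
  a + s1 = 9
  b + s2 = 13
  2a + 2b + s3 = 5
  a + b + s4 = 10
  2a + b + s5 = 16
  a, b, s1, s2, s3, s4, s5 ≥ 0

Evaluate the objective at each vertex of the feasible region:
  z(0, 0) = 0
  z(2.5, 0) = -20
  z(0, 2.5) = 7.5  ←
The maximum is at a = 0, b = 2.5.

a = 0, b = 2.5, z = 7.5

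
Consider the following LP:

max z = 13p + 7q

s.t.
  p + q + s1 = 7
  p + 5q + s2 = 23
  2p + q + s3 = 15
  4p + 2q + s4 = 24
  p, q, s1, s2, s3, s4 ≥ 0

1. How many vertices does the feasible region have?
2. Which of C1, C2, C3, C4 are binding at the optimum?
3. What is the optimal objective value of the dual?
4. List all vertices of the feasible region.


1. 5
2. C1, C4
3. 79
4. (0, 0), (6, 0), (5, 2), (3, 4), (0, 4.6)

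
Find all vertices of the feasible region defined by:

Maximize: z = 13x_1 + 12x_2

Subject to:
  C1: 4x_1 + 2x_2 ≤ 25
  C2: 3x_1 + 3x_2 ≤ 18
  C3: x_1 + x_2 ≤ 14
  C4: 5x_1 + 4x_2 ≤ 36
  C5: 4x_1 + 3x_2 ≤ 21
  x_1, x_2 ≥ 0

(0, 0), (5.25, 0), (3, 3), (0, 6)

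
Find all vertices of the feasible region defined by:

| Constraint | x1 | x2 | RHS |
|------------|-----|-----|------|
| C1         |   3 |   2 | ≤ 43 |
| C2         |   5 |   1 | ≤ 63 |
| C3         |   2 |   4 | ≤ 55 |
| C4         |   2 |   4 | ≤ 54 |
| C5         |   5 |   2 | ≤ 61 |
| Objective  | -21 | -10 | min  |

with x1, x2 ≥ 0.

(0, 0), (12.2, 0), (9, 8), (8, 9.5), (0, 13.5)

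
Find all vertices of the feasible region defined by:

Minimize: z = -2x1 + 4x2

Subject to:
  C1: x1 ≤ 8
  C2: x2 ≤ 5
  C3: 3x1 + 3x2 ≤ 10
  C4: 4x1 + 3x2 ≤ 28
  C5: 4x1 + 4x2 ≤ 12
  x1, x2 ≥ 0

(0, 0), (3, 0), (0, 3)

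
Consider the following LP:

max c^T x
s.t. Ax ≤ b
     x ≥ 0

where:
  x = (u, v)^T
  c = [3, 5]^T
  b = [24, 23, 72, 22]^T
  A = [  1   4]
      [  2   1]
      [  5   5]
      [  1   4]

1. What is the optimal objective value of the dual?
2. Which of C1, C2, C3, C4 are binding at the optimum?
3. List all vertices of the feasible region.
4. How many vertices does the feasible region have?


1. 45
2. C2, C4
3. (0, 0), (11.5, 0), (10, 3), (0, 5.5)
4. 4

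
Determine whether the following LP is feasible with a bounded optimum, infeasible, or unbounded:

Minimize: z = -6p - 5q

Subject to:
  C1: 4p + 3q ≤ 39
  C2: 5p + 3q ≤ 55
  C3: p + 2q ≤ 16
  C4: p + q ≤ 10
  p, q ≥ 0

Feasible with a bounded optimal solution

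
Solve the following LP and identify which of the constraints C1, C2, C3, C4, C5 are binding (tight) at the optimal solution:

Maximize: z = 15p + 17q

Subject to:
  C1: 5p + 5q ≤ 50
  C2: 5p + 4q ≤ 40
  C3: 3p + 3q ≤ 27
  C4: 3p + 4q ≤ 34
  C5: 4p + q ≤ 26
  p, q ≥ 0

At p = 2, q = 7, compute slack b - a·x for each constraint:
  C1: 50 − 45 = 5  (slack)
  C2: 40 − 38 = 2  (slack)
  C3: 27 − 27 = 0  (binding)
  C4: 34 − 34 = 0  (binding)
  C5: 26 − 15 = 11  (slack)

Optimal: p = 2, q = 7
Binding: C3, C4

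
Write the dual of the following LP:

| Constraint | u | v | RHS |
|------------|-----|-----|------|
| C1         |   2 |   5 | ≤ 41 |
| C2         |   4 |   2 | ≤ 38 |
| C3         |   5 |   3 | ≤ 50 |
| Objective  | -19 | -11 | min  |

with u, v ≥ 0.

Primal min cᵀx s.t. Ax ≤ b, x ≥ 0  →  Dual max −bᵀy s.t. Aᵀy ≥ −c, y ≥ 0.

Maximize: z = -41y1 - 38y2 - 50y3

Subject to:
  2y1 + 4y2 + 5y3 ≥ 19
  5y1 + 2y2 + 3y3 ≥ 11
  y1, y2, y3 ≥ 0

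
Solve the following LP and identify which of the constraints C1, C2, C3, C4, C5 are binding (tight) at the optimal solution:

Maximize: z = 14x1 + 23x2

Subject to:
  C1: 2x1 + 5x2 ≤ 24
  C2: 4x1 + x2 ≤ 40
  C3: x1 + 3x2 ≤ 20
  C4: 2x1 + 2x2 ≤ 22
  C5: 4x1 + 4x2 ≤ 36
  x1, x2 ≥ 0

At x1 = 7, x2 = 2, compute slack b - a·x for each constraint:
  C1: 24 − 24 = 0  (binding)
  C2: 40 − 30 = 10  (slack)
  C3: 20 − 13 = 7  (slack)
  C4: 22 − 18 = 4  (slack)
  C5: 36 − 36 = 0  (binding)

Optimal: x1 = 7, x2 = 2
Binding: C1, C5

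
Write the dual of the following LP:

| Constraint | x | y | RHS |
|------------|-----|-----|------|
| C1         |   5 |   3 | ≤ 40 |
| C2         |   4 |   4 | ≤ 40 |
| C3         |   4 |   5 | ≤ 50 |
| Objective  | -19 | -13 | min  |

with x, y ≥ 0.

Primal min cᵀx s.t. Ax ≤ b, x ≥ 0  →  Dual max −bᵀy s.t. Aᵀy ≥ −c, y ≥ 0.

Maximize: z = -40y1 - 40y2 - 50y3

Subject to:
  5y1 + 4y2 + 4y3 ≥ 19
  3y1 + 4y2 + 5y3 ≥ 13
  y1, y2, y3 ≥ 0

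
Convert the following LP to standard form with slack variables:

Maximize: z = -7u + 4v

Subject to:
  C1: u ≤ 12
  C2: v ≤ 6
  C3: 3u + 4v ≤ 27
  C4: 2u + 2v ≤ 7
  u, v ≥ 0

max z = -7u + 4v

s.t.
  u + s1 = 12
  v + s2 = 6
  3u + 4v + s3 = 27
  2u + 2v + s4 = 7
  u, v, s1, s2, s3, s4 ≥ 0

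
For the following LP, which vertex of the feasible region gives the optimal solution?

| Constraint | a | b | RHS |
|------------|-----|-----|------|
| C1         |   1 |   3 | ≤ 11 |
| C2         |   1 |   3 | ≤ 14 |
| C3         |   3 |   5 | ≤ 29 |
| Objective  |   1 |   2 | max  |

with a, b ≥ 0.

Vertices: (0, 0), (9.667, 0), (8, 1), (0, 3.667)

Evaluate the objective at each vertex of the feasible region:
  z(0, 0) = 0
  z(9.667, 0) = 9.667
  z(8, 1) = 10  ←
  z(0, 3.667) = 7.333
The maximum is at a = 8, b = 1.

(8, 1)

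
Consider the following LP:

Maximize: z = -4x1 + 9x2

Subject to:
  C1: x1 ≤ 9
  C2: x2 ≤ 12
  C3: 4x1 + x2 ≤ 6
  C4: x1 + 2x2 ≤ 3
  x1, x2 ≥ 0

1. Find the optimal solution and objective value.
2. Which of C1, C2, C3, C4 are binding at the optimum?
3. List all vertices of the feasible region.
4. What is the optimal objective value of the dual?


1. x1 = 0, x2 = 1.5, z = 13.5
2. C4
3. (0, 0), (1.5, 0), (1.286, 0.8571), (0, 1.5)
4. 13.5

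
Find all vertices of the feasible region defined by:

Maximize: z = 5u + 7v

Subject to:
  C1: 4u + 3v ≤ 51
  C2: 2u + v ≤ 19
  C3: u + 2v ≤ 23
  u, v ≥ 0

(0, 0), (9.5, 0), (5, 9), (0, 11.5)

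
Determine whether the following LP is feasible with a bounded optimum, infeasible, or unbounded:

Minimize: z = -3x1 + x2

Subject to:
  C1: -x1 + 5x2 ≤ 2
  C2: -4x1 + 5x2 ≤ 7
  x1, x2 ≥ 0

Unbounded (objective can decrease without bound)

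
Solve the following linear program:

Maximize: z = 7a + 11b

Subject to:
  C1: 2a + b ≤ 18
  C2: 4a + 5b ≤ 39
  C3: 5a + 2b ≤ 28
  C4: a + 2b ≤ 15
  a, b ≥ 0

Evaluate the objective at each vertex of the feasible region:
  z(0, 0) = 0
  z(5.6, 0) = 39.2
  z(3.647, 4.882) = 79.24
  z(1, 7) = 84  ←
  z(0, 7.5) = 82.5
The maximum is at a = 1, b = 7.

a = 1, b = 7, z = 84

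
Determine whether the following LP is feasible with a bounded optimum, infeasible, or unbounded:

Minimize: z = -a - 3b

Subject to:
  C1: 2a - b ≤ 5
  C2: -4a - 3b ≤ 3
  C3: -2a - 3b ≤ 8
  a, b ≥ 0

Unbounded (objective can decrease without bound)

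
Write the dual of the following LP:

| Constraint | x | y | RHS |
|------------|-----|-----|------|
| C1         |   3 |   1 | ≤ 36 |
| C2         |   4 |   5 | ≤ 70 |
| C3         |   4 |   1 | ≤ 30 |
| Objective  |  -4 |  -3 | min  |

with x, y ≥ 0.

Primal min cᵀx s.t. Ax ≤ b, x ≥ 0  →  Dual max −bᵀy s.t. Aᵀy ≥ −c, y ≥ 0.

Maximize: z = -36y1 - 70y2 - 30y3

Subject to:
  3y1 + 4y2 + 4y3 ≥ 4
  y1 + 5y2 + y3 ≥ 3
  y1, y2, y3 ≥ 0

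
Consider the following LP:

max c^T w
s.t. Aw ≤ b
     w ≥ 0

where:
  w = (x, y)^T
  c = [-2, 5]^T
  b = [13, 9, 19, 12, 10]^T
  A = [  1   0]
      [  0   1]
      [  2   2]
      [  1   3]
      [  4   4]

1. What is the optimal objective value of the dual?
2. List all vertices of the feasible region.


1. 12.5
2. (0, 0), (2.5, 0), (0, 2.5)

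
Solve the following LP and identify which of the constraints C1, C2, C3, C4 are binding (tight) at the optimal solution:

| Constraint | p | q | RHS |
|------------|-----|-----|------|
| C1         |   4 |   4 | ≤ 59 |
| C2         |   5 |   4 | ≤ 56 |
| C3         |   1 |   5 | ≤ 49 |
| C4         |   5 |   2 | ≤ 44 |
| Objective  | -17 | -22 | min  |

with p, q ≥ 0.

At p = 4, q = 9, compute slack b - a·x for each constraint:
  C1: 59 − 52 = 7  (slack)
  C2: 56 − 56 = 0  (binding)
  C3: 49 − 49 = 0  (binding)
  C4: 44 − 38 = 6  (slack)

Optimal: p = 4, q = 9
Binding: C2, C3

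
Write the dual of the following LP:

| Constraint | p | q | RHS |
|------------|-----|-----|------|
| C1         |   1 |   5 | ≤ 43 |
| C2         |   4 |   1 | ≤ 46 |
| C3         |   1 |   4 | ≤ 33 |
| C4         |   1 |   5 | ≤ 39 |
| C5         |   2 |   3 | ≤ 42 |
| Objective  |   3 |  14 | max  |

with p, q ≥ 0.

Primal max cᵀx s.t. Ax ≤ b, x ≥ 0  →  Dual min bᵀy s.t. Aᵀy ≥ c, y ≥ 0.

Minimize: z = 43y1 + 46y2 + 33y3 + 39y4 + 42y5

Subject to:
  y1 + 4y2 + y3 + y4 + 2y5 ≥ 3
  5y1 + y2 + 4y3 + 5y4 + 3y5 ≥ 14
  y1, y2, y3, y4, y5 ≥ 0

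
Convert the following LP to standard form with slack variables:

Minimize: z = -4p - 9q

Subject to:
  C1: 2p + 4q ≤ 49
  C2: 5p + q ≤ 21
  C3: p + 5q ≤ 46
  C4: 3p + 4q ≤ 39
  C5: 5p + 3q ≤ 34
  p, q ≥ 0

min z = -4p - 9q

s.t.
  2p + 4q + s1 = 49
  5p + q + s2 = 21
  p + 5q + s3 = 46
  3p + 4q + s4 = 39
  5p + 3q + s5 = 34
  p, q, s1, s2, s3, s4, s5 ≥ 0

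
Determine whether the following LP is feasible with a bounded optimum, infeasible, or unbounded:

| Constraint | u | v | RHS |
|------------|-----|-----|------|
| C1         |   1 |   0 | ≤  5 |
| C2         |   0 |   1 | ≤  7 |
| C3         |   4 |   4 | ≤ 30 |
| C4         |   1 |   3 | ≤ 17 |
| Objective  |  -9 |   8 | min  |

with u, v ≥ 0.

Feasible with a bounded optimal solution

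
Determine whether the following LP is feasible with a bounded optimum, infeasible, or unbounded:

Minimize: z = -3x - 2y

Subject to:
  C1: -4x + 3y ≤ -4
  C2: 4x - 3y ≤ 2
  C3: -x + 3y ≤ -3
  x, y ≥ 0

Infeasible (no feasible solution exists)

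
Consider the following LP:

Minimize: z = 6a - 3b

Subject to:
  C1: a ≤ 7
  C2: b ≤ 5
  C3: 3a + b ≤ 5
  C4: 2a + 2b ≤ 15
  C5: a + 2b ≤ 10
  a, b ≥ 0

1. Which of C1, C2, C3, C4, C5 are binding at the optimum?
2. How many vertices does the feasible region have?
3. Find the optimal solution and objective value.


1. C2, C3, C5
2. 3
3. a = 0, b = 5, z = -15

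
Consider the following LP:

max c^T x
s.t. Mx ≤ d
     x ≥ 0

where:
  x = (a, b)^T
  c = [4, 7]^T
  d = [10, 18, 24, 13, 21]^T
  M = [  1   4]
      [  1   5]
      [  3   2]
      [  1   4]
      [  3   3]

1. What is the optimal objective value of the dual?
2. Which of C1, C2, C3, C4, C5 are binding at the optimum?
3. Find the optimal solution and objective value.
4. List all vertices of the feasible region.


1. 31
2. C1, C5
3. a = 6, b = 1, z = 31
4. (0, 0), (7, 0), (6, 1), (0, 2.5)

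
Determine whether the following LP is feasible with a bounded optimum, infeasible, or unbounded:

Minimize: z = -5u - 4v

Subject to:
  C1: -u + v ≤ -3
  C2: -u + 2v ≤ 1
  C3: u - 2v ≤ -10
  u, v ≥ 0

Infeasible (no feasible solution exists)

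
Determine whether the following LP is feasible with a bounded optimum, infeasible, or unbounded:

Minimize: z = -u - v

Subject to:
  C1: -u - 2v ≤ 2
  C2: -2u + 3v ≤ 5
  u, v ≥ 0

Unbounded (objective can decrease without bound)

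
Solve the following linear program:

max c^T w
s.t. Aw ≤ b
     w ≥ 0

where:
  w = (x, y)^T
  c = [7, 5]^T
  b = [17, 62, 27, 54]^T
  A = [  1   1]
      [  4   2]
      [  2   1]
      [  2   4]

Evaluate the objective at each vertex of the feasible region:
  z(0, 0) = 0
  z(13.5, 0) = 94.5
  z(10, 7) = 105  ←
  z(7, 10) = 99
  z(0, 13.5) = 67.5
The maximum is at x = 10, y = 7.

x = 10, y = 7, z = 105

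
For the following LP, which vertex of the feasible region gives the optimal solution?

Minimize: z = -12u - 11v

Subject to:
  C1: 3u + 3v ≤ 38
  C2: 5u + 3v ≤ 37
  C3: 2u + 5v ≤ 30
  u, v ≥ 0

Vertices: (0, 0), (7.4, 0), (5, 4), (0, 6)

Evaluate the objective at each vertex of the feasible region:
  z(0, 0) = 0
  z(7.4, 0) = -88.8
  z(5, 4) = -104  ←
  z(0, 6) = -66
The minimum is at u = 5, v = 4.

(5, 4)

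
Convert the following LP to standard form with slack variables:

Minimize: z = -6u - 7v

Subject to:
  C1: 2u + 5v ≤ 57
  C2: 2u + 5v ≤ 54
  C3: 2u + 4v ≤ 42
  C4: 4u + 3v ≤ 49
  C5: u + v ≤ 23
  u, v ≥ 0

min z = -6u - 7v

s.t.
  2u + 5v + s1 = 57
  2u + 5v + s2 = 54
  2u + 4v + s3 = 42
  4u + 3v + s4 = 49
  u + v + s5 = 23
  u, v, s1, s2, s3, s4, s5 ≥ 0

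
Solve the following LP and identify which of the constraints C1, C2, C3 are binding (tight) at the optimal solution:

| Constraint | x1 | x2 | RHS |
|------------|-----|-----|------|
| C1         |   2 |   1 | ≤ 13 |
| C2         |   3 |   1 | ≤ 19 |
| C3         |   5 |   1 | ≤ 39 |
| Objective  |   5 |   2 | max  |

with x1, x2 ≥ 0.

At x1 = 6, x2 = 1, compute slack b - a·x for each constraint:
  C1: 13 − 13 = 0  (binding)
  C2: 19 − 19 = 0  (binding)
  C3: 39 − 31 = 8  (slack)

Optimal: x1 = 6, x2 = 1
Binding: C1, C2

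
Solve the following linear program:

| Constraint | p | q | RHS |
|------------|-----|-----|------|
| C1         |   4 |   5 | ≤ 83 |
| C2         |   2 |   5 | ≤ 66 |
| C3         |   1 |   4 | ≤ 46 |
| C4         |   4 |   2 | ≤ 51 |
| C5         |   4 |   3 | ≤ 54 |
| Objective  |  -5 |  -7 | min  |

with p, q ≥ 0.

Evaluate the objective at each vertex of the feasible region:
  z(0, 0) = 0
  z(12.75, 0) = -63.75
  z(11.25, 3) = -77.25
  z(6, 10) = -100  ←
  z(0, 11.5) = -80.5
The minimum is at p = 6, q = 10.

p = 6, q = 10, z = -100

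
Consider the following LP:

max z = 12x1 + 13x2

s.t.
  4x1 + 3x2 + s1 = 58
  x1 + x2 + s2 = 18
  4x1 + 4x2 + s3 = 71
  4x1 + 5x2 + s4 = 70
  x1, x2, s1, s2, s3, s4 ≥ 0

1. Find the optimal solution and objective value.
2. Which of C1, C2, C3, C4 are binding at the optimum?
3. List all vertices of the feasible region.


1. x1 = 10, x2 = 6, z = 198
2. C1, C4
3. (0, 0), (14.5, 0), (10, 6), (0, 14)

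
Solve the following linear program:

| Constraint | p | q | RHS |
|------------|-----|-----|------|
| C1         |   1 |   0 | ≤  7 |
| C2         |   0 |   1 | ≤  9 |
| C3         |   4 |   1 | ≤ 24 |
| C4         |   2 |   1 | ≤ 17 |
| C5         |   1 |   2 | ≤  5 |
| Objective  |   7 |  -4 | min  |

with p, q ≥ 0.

Evaluate the objective at each vertex of the feasible region:
  z(0, 0) = 0
  z(5, 0) = 35
  z(0, 2.5) = -10  ←
The minimum is at p = 0, q = 2.5.

p = 0, q = 2.5, z = -10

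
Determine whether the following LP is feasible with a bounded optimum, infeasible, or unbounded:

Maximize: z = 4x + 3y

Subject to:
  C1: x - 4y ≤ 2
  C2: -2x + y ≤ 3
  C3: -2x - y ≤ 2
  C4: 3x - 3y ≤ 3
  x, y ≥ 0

Unbounded (objective can increase without bound)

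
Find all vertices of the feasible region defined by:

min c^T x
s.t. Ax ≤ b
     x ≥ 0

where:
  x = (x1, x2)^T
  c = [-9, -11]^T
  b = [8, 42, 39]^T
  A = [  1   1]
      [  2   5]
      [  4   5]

(0, 0), (8, 0), (1, 7), (0, 7.8)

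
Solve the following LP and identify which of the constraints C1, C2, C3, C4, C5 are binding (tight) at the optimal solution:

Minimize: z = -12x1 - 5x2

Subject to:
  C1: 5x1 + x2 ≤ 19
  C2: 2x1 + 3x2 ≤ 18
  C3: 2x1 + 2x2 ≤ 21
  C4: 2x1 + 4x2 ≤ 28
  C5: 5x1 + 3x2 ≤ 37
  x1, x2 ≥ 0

At x1 = 3, x2 = 4, compute slack b - a·x for each constraint:
  C1: 19 − 19 = 0  (binding)
  C2: 18 − 18 = 0  (binding)
  C3: 21 − 14 = 7  (slack)
  C4: 28 − 22 = 6  (slack)
  C5: 37 − 27 = 10  (slack)

Optimal: x1 = 3, x2 = 4
Binding: C1, C2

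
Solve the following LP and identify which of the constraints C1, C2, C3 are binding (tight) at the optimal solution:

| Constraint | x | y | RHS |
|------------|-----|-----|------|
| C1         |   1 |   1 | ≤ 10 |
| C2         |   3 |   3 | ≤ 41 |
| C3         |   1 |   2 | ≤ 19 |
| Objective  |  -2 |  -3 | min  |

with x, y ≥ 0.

At x = 1, y = 9, compute slack b - a·x for each constraint:
  C1: 10 − 10 = 0  (binding)
  C2: 41 − 30 = 11  (slack)
  C3: 19 − 19 = 0  (binding)

Optimal: x = 1, y = 9
Binding: C1, C3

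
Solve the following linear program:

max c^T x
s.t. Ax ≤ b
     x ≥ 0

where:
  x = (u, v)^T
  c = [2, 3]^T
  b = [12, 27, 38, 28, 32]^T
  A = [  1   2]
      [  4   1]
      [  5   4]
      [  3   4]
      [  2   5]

Evaluate the objective at each vertex of the feasible region:
  z(0, 0) = 0
  z(6.75, 0) = 13.5
  z(6.364, 1.545) = 17.36
  z(5, 3.25) = 19.75
  z(4, 4) = 20  ←
  z(0, 6) = 18
The maximum is at u = 4, v = 4.

u = 4, v = 4, z = 20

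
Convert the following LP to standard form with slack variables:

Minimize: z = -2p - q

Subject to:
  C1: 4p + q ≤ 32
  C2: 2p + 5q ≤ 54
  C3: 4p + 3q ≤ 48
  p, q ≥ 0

min z = -2p - q

s.t.
  4p + q + s1 = 32
  2p + 5q + s2 = 54
  4p + 3q + s3 = 48
  p, q, s1, s2, s3 ≥ 0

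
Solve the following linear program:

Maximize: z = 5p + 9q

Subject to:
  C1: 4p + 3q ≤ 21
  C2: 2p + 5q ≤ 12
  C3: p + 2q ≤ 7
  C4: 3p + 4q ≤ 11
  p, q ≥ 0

Evaluate the objective at each vertex of the feasible region:
  z(0, 0) = 0
  z(3.667, 0) = 18.33
  z(1, 2) = 23  ←
  z(0, 2.4) = 21.6
The maximum is at p = 1, q = 2.

p = 1, q = 2, z = 23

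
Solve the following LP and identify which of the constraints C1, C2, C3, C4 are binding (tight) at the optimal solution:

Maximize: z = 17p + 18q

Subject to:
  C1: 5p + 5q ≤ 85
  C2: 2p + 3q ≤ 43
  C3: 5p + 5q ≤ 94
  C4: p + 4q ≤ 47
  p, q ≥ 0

At p = 8, q = 9, compute slack b - a·x for each constraint:
  C1: 85 − 85 = 0  (binding)
  C2: 43 − 43 = 0  (binding)
  C3: 94 − 85 = 9  (slack)
  C4: 47 − 44 = 3  (slack)

Optimal: p = 8, q = 9
Binding: C1, C2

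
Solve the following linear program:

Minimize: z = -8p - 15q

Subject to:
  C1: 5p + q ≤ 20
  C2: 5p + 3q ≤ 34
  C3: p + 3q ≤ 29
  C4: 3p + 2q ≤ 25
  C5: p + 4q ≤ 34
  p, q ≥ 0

Evaluate the objective at each vertex of the feasible region:
  z(0, 0) = 0
  z(4, 0) = -32
  z(2.6, 7) = -125.8
  z(2, 8) = -136  ←
  z(0, 8.5) = -127.5
The minimum is at p = 2, q = 8.

p = 2, q = 8, z = -136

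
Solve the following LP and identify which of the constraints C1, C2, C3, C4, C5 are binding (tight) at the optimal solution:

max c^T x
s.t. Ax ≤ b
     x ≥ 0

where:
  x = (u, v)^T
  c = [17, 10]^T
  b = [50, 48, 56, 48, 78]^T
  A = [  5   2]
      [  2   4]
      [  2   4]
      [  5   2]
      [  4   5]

At u = 6, v = 9, compute slack b - a·x for each constraint:
  C1: 50 − 48 = 2  (slack)
  C2: 48 − 48 = 0  (binding)
  C3: 56 − 48 = 8  (slack)
  C4: 48 − 48 = 0  (binding)
  C5: 78 − 69 = 9  (slack)

Optimal: u = 6, v = 9
Binding: C2, C4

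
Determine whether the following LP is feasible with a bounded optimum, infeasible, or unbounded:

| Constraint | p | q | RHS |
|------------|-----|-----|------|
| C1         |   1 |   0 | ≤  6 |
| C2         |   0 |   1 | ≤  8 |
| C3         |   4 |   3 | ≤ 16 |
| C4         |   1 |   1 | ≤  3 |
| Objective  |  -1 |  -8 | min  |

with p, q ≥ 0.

Feasible with a bounded optimal solution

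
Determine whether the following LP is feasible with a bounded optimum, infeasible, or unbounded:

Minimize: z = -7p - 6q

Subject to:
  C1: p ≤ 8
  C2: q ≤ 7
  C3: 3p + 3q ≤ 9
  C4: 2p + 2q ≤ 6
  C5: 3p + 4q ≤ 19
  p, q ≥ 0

Feasible with a bounded optimal solution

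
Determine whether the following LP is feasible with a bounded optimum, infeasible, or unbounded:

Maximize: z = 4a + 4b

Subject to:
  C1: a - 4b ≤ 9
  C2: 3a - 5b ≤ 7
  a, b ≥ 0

Unbounded (objective can increase without bound)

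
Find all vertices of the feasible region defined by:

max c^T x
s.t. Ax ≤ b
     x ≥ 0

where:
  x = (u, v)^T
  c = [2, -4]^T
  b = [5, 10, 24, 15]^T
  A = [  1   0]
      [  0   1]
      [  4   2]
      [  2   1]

(0, 0), (5, 0), (5, 2), (1, 10), (0, 10)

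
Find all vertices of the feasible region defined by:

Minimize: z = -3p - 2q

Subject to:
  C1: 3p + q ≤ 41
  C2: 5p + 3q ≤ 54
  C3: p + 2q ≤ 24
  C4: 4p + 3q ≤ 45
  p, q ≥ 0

(0, 0), (10.8, 0), (9, 3), (3.6, 10.2), (0, 12)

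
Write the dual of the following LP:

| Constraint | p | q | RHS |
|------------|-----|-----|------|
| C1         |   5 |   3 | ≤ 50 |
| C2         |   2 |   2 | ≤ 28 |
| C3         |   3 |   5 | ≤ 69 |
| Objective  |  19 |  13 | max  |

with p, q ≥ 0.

Primal max cᵀx s.t. Ax ≤ b, x ≥ 0  →  Dual min bᵀy s.t. Aᵀy ≥ c, y ≥ 0.

Minimize: z = 50y1 + 28y2 + 69y3

Subject to:
  5y1 + 2y2 + 3y3 ≥ 19
  3y1 + 2y2 + 5y3 ≥ 13
  y1, y2, y3 ≥ 0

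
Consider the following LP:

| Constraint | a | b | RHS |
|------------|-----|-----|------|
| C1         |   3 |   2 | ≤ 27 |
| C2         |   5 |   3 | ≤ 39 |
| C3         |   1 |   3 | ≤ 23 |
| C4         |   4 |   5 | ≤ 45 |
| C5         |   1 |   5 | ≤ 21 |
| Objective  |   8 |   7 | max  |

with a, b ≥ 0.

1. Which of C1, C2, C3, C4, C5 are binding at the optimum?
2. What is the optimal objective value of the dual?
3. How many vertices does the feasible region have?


1. C2, C5
2. 69
3. 4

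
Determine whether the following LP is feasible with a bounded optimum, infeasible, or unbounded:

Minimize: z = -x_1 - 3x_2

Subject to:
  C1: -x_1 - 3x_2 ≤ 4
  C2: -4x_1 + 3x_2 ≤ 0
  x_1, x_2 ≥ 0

Unbounded (objective can decrease without bound)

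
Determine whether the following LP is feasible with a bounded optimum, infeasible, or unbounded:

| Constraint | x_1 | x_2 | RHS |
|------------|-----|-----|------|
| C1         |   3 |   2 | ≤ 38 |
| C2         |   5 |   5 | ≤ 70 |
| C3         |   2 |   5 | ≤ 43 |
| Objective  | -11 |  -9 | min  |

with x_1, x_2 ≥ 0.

Feasible with a bounded optimal solution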